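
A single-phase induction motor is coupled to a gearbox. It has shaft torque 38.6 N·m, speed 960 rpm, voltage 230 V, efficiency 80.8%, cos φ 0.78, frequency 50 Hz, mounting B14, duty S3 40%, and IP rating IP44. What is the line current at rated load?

26.8 A

ω = 2π×960/60 = 100.5 rad/s; P_out = τω = 38.6 × 100.5 = 3879 W
P_in = P_out / η = 3879 / 0.808 = 4801 W
I = P_in / (V·cosφ) = 4801 / (230 × 0.78) = 26.8 A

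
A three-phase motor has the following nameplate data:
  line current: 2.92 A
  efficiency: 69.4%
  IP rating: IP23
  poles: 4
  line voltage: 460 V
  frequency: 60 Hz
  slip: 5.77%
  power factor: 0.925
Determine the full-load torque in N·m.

P_in = √3·V·I·cosφ = 1.732 × 460 × 2.92 × 0.925 = 2152 W
P_out = η·P_in = 0.694 × 2152 = 1493 W
n_s = 120×60/4 = 1800 rpm; n = 1800×(1−0.0577) = 1696 rpm
ω = 2π×1696/60 = 177.6 rad/s
τ = P_out/ω = 1493/177.6 = 8.41 N·m

8.41 N·m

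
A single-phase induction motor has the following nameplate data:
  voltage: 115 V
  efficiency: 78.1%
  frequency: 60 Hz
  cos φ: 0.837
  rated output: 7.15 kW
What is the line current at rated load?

P_out = 7.15 kW = 7150 W
P_in = P_out / η = 7150 / 0.781 = 9155 W
I = P_in / (V·cosφ) = 9155 / (115 × 0.837) = 95.1 A

95.1 A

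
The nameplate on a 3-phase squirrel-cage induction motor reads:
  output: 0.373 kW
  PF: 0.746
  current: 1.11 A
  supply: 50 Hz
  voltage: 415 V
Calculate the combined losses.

P_in = √3·V·I·cosφ = 1.732×415×1.11×0.746 = 595 W
P_out = 373 W
Losses = P_in − P_out = 595 − 373 = 222 W

222 W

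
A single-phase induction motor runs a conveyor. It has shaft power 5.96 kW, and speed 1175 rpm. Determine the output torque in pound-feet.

ω = 2π × 1175/60 = 123 rad/s
τ = P/ω = 5960/123 = 48.46 N·m
In lb·ft: 48.46/1.356 = 35.7 lb·ft

35.7 lb·ft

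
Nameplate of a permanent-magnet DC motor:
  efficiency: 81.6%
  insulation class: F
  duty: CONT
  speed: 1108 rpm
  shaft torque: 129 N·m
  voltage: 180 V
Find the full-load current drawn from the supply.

102 A

ω = 2π×1108/60 = 116 rad/s; P_out = τω = 129 × 116 = 14964 W
P_in = P_out / η = 14964 / 0.816 = 18338 W
I = P_in / V = 18338 / 180 = 102 A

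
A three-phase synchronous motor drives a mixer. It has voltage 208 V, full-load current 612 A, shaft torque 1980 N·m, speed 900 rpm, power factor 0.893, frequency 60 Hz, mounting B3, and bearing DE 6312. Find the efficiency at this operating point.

94.8 %

ω = 2π × 900/60 = 94.25 rad/s; P_out = τω = 1980 × 94.25 = 186615 W
P_in = √3·V_L·I_L·cosφ = 1.732 × 208 × 612 × 0.893 = 196886 W
η = P_out / P_in = 186615 / 196886 = 0.948 = 94.8%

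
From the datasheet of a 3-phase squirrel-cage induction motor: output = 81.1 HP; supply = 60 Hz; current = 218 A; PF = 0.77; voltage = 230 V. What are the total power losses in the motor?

6.37 kW

P_in = √3·V·I·cosφ = 1.732×230×218×0.77 = 66869 W
P_out = 81.1×746 = 60501 W
Losses = P_in − P_out = 66869 − 60501 = 6368 W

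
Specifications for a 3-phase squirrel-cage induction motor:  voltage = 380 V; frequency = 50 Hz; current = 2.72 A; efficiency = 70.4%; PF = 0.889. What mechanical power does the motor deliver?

P_in = √3·V·I·cosφ = 1.732 × 380 × 2.72 × 0.889 = 1591 W
P_out = η·P_in = 0.704 × 1591 = 1120 W

1.12 kW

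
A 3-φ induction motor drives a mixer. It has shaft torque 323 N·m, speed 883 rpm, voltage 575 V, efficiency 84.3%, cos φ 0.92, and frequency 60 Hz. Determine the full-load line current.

ω = 2π×883/60 = 92.47 rad/s; P_out = τω = 323 × 92.47 = 29868 W
P_in = P_out / η = 29868 / 0.843 = 35431 W
I_L = P_in / (√3·V_L·cosφ) = 35431 / (1.732 × 575 × 0.92) = 38.7 A

38.7 A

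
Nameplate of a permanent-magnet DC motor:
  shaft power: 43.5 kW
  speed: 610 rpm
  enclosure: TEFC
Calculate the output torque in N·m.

ω = 2π × 610/60 = 63.88 rad/s
τ = P/ω = 43500/63.88 = 681 N·m

681 N·m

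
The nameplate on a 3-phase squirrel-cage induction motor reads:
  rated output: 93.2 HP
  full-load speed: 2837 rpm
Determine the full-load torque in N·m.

P_out = 93.2 × 746 = 69527 W
ω = 2π × 2837/60 = 297.1 rad/s
τ = P_out/ω = 69527/297.1 = 234 N·m

234 N·m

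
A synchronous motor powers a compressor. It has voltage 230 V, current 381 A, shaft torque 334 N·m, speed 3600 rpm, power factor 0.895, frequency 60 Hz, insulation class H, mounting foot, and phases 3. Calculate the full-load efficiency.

92.7 %

ω = 2π × 3600/60 = 377 rad/s; P_out = τω = 334 × 377 = 125918 W
P_in = √3·V_L·I_L·cosφ = 1.732 × 230 × 381 × 0.895 = 135839 W
η = P_out / P_in = 125918 / 135839 = 0.927 = 92.7%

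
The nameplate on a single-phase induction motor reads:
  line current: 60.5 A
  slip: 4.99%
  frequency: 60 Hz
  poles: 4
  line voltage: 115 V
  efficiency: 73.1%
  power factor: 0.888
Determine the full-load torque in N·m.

P_in = V·I·cosφ = 115 × 60.5 × 0.888 = 6178 W
P_out = η·P_in = 0.731 × 6178 = 4516 W
n_s = 120×60/4 = 1800 rpm; n = 1800×(1−0.0499) = 1710 rpm
ω = 2π×1710/60 = 179.1 rad/s
τ = P_out/ω = 4516/179.1 = 25.2 N·m

25.2 N·m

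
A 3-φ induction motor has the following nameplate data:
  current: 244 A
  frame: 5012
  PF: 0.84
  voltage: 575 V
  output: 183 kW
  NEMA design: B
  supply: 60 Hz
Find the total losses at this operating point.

P_in = √3·V·I·cosφ = 1.732×575×244×0.84 = 204120 W
P_out = 183000 W
Losses = P_in − P_out = 204120 − 183000 = 21120 W

21100 W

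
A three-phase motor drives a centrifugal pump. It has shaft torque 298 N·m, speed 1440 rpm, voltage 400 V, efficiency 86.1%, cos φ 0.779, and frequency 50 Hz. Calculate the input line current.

ω = 2π×1440/60 = 150.8 rad/s; P_out = τω = 298 × 150.8 = 44938 W
P_in = P_out / η = 44938 / 0.861 = 52193 W
I_L = P_in / (√3·V_L·cosφ) = 52193 / (1.732 × 400 × 0.779) = 96.7 A

96.7 A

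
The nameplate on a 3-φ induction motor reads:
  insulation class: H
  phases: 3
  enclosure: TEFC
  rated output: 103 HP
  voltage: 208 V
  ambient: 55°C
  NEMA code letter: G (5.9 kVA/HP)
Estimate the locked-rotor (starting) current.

1690 A

S_LR = 5.9 × 103 = 607.7 kVA
I_LR = S_LR/(√3·V_L) = 607700/(1.732×208) = 1690 A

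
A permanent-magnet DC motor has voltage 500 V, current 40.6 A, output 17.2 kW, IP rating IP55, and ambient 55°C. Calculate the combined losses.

P_in = V·I = 500×40.6 = 20300 W
P_out = 17200 W
Losses = P_in − P_out = 20300 − 17200 = 3100 W

3100 W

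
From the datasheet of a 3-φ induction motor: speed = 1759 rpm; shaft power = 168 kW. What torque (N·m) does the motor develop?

912 N·m

ω = 2π × 1759/60 = 184.2 rad/s
τ = P/ω = 168000/184.2 = 912 N·m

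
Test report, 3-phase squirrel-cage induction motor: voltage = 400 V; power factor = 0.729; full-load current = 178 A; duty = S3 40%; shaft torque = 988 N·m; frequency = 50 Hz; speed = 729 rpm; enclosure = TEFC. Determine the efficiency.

83.9 %

ω = 2π × 729/60 = 76.34 rad/s; P_out = τω = 988 × 76.34 = 75424 W
P_in = √3·V_L·I_L·cosφ = 1.732 × 400 × 178 × 0.729 = 89899 W
η = P_out / P_in = 75424 / 89899 = 0.839 = 83.9%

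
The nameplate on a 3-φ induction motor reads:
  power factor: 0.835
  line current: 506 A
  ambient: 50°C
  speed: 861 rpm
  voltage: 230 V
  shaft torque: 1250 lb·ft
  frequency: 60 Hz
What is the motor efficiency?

τ = 1250 lb·ft × 1.356 = 1695 N·m
ω = 2π × 861/60 = 90.16 rad/s; P_out = τω = 1695 × 90.16 = 152821 W
P_in = √3·V_L·I_L·cosφ = 1.732 × 230 × 506 × 0.835 = 168311 W
η = P_out / P_in = 152821 / 168311 = 0.908 = 90.8%

90.8 %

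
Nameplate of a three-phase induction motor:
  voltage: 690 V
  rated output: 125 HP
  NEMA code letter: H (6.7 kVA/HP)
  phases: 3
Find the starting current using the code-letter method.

701 A

S_LR = 6.7 × 125 = 837.5 kVA
I_LR = S_LR/(√3·V_L) = 837500/(1.732×690) = 701 A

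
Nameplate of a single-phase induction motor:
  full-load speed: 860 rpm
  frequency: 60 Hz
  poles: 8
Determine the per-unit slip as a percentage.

4.44 %

n_s = 120f/p = 120×60/8 = 900 rpm
s = (n_s − n)/n_s = (900 − 860)/900 = 0.0444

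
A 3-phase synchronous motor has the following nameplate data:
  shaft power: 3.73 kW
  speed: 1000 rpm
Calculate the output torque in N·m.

35.6 N·m

ω = 2π × 1000/60 = 104.7 rad/s
τ = P/ω = 3730/104.7 = 35.6 N·m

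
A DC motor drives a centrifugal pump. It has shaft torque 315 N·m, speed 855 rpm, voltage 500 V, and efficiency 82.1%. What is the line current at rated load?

ω = 2π×855/60 = 89.54 rad/s; P_out = τω = 315 × 89.54 = 28205 W
P_in = P_out / η = 28205 / 0.821 = 34354 W
I = P_in / V = 34354 / 500 = 68.7 A

68.7 A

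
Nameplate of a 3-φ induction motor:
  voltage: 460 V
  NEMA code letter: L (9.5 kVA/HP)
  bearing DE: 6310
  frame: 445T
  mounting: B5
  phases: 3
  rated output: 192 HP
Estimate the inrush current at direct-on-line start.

S_LR = 9.5 × 192 = 1824 kVA
I_LR = S_LR/(√3·V_L) = 1824000/(1.732×460) = 2290 A

2290 A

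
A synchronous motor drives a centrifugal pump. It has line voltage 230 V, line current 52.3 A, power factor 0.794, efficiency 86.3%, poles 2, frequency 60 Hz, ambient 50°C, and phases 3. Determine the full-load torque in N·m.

37.9 N·m

P_in = √3·V·I·cosφ = 1.732 × 230 × 52.3 × 0.794 = 16542 W
P_out = η·P_in = 0.863 × 16542 = 14276 W
n = n_s = 120×60/2 = 3600 rpm (synchronous)
ω = 2π×3600/60 = 377 rad/s
τ = P_out/ω = 14276/377 = 37.9 N·m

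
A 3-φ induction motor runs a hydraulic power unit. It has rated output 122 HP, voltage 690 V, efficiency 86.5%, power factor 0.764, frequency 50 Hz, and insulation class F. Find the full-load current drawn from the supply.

115 A

P_out = 122 × 746 = 91012 W
P_in = P_out / η = 91012 / 0.865 = 105216 W
I_L = P_in / (√3·V_L·cosφ) = 105216 / (1.732 × 690 × 0.764) = 115 A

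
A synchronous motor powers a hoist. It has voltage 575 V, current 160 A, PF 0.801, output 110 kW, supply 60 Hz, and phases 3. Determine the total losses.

P_in = √3·V·I·cosφ = 1.732×575×160×0.801 = 127635 W
P_out = 110000 W
Losses = P_in − P_out = 127635 − 110000 = 17635 W

17600 W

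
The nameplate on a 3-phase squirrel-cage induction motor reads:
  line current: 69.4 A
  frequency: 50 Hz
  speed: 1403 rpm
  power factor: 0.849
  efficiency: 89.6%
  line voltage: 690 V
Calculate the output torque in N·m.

P_in = √3·V·I·cosφ = 1.732 × 690 × 69.4 × 0.849 = 70415 W
P_out = η·P_in = 0.896 × 70415 = 63092 W
n = 1403 rpm
ω = 2π×1403/60 = 146.9 rad/s
τ = P_out/ω = 63092/146.9 = 429 N·m

429 N·m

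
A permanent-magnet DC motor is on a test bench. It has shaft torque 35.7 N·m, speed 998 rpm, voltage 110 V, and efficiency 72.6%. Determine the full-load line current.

ω = 2π×998/60 = 104.5 rad/s; P_out = τω = 35.7 × 104.5 = 3731 W
P_in = P_out / η = 3731 / 0.726 = 5139 W
I = P_in / V = 5139 / 110 = 46.7 A

46.7 A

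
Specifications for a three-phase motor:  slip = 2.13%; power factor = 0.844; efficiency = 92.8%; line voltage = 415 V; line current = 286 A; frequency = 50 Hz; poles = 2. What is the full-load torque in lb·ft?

P_in = √3·V·I·cosφ = 1.732 × 415 × 286 × 0.844 = 173502 W
P_out = η·P_in = 0.928 × 173502 = 161010 W
n_s = 120×50/2 = 3000 rpm; n = 3000×(1−0.0213) = 2936 rpm
ω = 2π×2936/60 = 307.5 rad/s
τ = P_out/ω = 161010/307.5 = 523.6 N·m
In lb·ft: 523.6/1.356 = 386 lb·ft

386 lb·ft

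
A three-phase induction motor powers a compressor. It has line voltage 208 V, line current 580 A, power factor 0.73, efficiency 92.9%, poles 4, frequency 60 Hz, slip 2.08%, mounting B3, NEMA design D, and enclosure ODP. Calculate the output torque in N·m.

768 N·m

P_in = √3·V·I·cosφ = 1.732 × 208 × 580 × 0.73 = 152532 W
P_out = η·P_in = 0.929 × 152532 = 141702 W
n_s = 120×60/4 = 1800 rpm; n = 1800×(1−0.0208) = 1763 rpm
ω = 2π×1763/60 = 184.6 rad/s
τ = P_out/ω = 141702/184.6 = 768 N·m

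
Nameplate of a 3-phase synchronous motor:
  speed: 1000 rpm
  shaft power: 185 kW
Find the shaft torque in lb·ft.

ω = 2π × 1000/60 = 104.7 rad/s
τ = P/ω = 185000/104.7 = 1767 N·m
In lb·ft: 1767/1.356 = 1300 lb·ft

1300 lb·ft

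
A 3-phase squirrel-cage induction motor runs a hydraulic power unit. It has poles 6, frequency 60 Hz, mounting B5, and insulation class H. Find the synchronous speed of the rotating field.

1200 rpm

n_s = 120f/p = 120×60/6 = 1200 rpm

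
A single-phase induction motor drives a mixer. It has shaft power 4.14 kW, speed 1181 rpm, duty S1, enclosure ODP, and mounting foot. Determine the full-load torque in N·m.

33.5 N·m

ω = 2π × 1181/60 = 123.7 rad/s
τ = P/ω = 4140/123.7 = 33.5 N·m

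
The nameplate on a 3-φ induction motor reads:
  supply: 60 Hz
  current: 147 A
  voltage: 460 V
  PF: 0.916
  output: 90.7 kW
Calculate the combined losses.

P_in = √3·V·I·cosφ = 1.732×460×147×0.916 = 107280 W
P_out = 90700 W
Losses = P_in − P_out = 107280 − 90700 = 16580 W

16600 W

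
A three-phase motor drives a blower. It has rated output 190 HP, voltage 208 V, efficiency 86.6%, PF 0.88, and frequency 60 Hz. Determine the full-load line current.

P_out = 190 × 746 = 141740 W
P_in = P_out / η = 141740 / 0.866 = 163672 W
I_L = P_in / (√3·V_L·cosφ) = 163672 / (1.732 × 208 × 0.88) = 516 A

516 A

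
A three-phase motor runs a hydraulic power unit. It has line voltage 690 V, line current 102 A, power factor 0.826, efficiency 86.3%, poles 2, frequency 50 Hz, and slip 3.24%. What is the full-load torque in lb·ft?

P_in = √3·V·I·cosφ = 1.732 × 690 × 102 × 0.826 = 100688 W
P_out = η·P_in = 0.863 × 100688 = 86894 W
n_s = 120×50/2 = 3000 rpm; n = 3000×(1−0.0324) = 2903 rpm
ω = 2π×2903/60 = 304 rad/s
τ = P_out/ω = 86894/304 = 285.8 N·m
In lb·ft: 285.8/1.356 = 211 lb·ft

211 lb·ft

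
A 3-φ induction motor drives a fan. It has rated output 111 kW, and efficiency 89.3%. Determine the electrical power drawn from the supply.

124 kW

P_out = 111000 W
P_in = P_out/η = 111000/0.893 = 124300 W = 124 kW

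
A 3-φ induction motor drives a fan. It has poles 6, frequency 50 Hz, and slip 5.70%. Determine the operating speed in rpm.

n_s = 120f/p = 120×50/6 = 1000 rpm
n = n_s(1 − s) = 1000 × (1 − 0.057) = 943 rpm

943 rpm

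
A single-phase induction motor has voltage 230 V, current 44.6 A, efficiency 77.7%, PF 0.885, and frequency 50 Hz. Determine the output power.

7.05 kW

P_in = V·I·cosφ = 230 × 44.6 × 0.885 = 9078 W
P_out = η·P_in = 0.777 × 9078 = 7054 W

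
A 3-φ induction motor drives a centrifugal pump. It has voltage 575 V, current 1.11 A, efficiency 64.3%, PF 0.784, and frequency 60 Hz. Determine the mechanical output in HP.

0.747 HP

P_in = √3·V·I·cosφ = 1.732 × 575 × 1.11 × 0.784 = 867 W
P_out = η·P_in = 0.643 × 867 = 557 W
= 557/746 = 0.747 HP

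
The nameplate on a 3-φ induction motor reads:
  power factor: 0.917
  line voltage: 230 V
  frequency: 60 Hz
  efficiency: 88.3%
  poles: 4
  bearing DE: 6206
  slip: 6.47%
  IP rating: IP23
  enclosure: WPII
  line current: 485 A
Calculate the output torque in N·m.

P_in = √3·V·I·cosφ = 1.732 × 230 × 485 × 0.917 = 177169 W
P_out = η·P_in = 0.883 × 177169 = 156440 W
n_s = 120×60/4 = 1800 rpm; n = 1800×(1−0.0647) = 1684 rpm
ω = 2π×1684/60 = 176.3 rad/s
τ = P_out/ω = 156440/176.3 = 887 N·m

887 N·m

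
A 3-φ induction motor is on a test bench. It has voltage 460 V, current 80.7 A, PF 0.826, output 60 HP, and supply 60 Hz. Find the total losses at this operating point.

8350 W

P_in = √3·V·I·cosφ = 1.732×460×80.7×0.826 = 53108 W
P_out = 60×746 = 44760 W
Losses = P_in − P_out = 53108 − 44760 = 8348 W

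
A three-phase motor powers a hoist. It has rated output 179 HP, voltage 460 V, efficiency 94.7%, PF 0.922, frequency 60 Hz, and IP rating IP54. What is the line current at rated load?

P_out = 179 × 746 = 133534 W
P_in = P_out / η = 133534 / 0.947 = 141007 W
I_L = P_in / (√3·V_L·cosφ) = 141007 / (1.732 × 460 × 0.922) = 192 A

192 A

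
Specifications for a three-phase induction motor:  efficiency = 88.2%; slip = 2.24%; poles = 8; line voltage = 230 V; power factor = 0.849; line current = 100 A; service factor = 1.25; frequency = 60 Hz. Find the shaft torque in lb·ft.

239 lb·ft

P_in = √3·V·I·cosφ = 1.732 × 230 × 100 × 0.849 = 33821 W
P_out = η·P_in = 0.882 × 33821 = 29830 W
n_s = 120×60/8 = 900 rpm; n = 900×(1−0.0224) = 880 rpm
ω = 2π×880/60 = 92.15 rad/s
τ = P_out/ω = 29830/92.15 = 323.7 N·m
In lb·ft: 323.7/1.356 = 239 lb·ft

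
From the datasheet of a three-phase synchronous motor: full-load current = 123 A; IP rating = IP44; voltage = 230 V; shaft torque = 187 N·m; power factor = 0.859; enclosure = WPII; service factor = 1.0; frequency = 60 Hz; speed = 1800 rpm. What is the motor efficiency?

83.7 %

ω = 2π × 1800/60 = 188.5 rad/s; P_out = τω = 187 × 188.5 = 35250 W
P_in = √3·V_L·I_L·cosφ = 1.732 × 230 × 123 × 0.859 = 42090 W
η = P_out / P_in = 35250 / 42090 = 0.837 = 83.7%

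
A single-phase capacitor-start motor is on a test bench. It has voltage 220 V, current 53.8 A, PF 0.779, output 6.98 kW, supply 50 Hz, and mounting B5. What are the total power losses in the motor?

2240 W

P_in = V·I·cosφ = 220×53.8×0.779 = 9220 W
P_out = 6980 W
Losses = P_in − P_out = 9220 − 6980 = 2240 W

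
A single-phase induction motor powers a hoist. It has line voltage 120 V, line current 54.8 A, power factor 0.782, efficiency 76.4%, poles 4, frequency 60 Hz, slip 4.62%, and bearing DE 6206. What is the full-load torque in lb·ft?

16.1 lb·ft

P_in = V·I·cosφ = 120 × 54.8 × 0.782 = 5142 W
P_out = η·P_in = 0.764 × 5142 = 3928 W
n_s = 120×60/4 = 1800 rpm; n = 1800×(1−0.0462) = 1717 rpm
ω = 2π×1717/60 = 179.8 rad/s
τ = P_out/ω = 3928/179.8 = 21.85 N·m
In lb·ft: 21.85/1.356 = 16.1 lb·ft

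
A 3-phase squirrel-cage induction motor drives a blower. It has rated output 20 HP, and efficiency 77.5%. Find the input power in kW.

19.3 kW

P_out = 20 × 746 = 14920 W
P_in = P_out/η = 14920/0.775 = 19252 W = 19.3 kW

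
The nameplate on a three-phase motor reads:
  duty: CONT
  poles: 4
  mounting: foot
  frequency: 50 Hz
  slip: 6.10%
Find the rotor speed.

n_s = 120f/p = 120×50/4 = 1500 rpm
n = n_s(1 − s) = 1500 × (1 − 0.061) = 1408 rpm

1408 rpm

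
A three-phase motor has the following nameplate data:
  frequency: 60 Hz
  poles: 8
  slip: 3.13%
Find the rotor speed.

872 rpm

n_s = 120f/p = 120×60/8 = 900 rpm
n = n_s(1 − s) = 900 × (1 − 0.0313) = 872 rpm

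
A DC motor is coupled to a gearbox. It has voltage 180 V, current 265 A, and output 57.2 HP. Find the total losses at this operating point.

5030 W

P_in = V·I = 180×265 = 47700 W
P_out = 57.2×746 = 42671 W
Losses = P_in − P_out = 47700 − 42671 = 5029 W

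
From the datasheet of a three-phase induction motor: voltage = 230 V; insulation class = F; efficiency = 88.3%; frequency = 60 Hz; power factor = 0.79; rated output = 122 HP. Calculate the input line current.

P_out = 122 × 746 = 91012 W
P_in = P_out / η = 91012 / 0.883 = 103071 W
I_L = P_in / (√3·V_L·cosφ) = 103071 / (1.732 × 230 × 0.79) = 328 A

328 A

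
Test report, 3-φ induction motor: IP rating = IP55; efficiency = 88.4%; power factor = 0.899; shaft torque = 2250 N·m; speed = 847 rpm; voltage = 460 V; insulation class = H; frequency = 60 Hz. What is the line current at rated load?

315 A

ω = 2π×847/60 = 88.7 rad/s; P_out = τω = 2250 × 88.7 = 199575 W
P_in = P_out / η = 199575 / 0.884 = 225764 W
I_L = P_in / (√3·V_L·cosφ) = 225764 / (1.732 × 460 × 0.899) = 315 A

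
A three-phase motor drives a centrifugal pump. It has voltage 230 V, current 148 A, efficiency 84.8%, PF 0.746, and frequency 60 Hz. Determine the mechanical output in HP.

P_in = √3·V·I·cosφ = 1.732 × 230 × 148 × 0.746 = 43982 W
P_out = η·P_in = 0.848 × 43982 = 37297 W
= 37297/746 = 50 HP

50 HP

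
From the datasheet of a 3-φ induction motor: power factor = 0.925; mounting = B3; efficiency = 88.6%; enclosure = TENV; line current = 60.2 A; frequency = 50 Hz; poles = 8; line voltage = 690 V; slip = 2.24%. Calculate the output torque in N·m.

768 N·m

P_in = √3·V·I·cosφ = 1.732 × 690 × 60.2 × 0.925 = 66548 W
P_out = η·P_in = 0.886 × 66548 = 58962 W
n_s = 120×50/8 = 750 rpm; n = 750×(1−0.0224) = 733 rpm
ω = 2π×733/60 = 76.76 rad/s
τ = P_out/ω = 58962/76.76 = 768 N·m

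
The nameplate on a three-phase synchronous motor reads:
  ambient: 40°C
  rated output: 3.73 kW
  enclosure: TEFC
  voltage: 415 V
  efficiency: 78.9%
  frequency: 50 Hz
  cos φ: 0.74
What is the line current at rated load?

P_out = 3.73 kW = 3730 W
P_in = P_out / η = 3730 / 0.789 = 4728 W
I_L = P_in / (√3·V_L·cosφ) = 4728 / (1.732 × 415 × 0.74) = 8.89 A

8.89 A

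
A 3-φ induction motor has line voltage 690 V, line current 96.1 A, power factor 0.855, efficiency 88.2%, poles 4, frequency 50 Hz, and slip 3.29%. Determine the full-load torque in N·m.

P_in = √3·V·I·cosφ = 1.732 × 690 × 96.1 × 0.855 = 98194 W
P_out = η·P_in = 0.882 × 98194 = 86607 W
n_s = 120×50/4 = 1500 rpm; n = 1500×(1−0.0329) = 1451 rpm
ω = 2π×1451/60 = 151.9 rad/s
τ = P_out/ω = 86607/151.9 = 570 N·m

570 N·m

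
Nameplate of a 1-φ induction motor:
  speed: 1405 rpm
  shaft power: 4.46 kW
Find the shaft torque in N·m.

ω = 2π × 1405/60 = 147.1 rad/s
τ = P/ω = 4460/147.1 = 30.3 N·m

30.3 N·m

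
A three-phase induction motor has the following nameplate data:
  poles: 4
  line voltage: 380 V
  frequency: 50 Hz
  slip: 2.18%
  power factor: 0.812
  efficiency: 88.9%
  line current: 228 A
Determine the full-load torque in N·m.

705 N·m

P_in = √3·V·I·cosφ = 1.732 × 380 × 228 × 0.812 = 121849 W
P_out = η·P_in = 0.889 × 121849 = 108324 W
n_s = 120×50/4 = 1500 rpm; n = 1500×(1−0.0218) = 1467 rpm
ω = 2π×1467/60 = 153.6 rad/s
τ = P_out/ω = 108324/153.6 = 705 N·m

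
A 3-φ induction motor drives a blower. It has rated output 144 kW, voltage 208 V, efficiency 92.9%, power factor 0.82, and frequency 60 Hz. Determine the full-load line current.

P_out = 144 kW = 144000 W
P_in = P_out / η = 144000 / 0.929 = 155005 W
I_L = P_in / (√3·V_L·cosφ) = 155005 / (1.732 × 208 × 0.82) = 525 A

525 A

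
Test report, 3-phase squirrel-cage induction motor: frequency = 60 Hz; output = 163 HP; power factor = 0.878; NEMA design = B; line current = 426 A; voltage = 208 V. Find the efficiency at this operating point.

P_out = 163 × 746 = 121598 W
P_in = √3·V_L·I_L·cosφ = 1.732 × 208 × 426 × 0.878 = 134746 W
η = P_out / P_in = 121598 / 134746 = 0.902 = 90.2%

90.2 %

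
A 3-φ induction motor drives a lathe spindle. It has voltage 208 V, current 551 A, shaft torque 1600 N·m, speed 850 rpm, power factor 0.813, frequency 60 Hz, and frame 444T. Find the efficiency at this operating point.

ω = 2π × 850/60 = 89.01 rad/s; P_out = τω = 1600 × 89.01 = 142416 W
P_in = √3·V_L·I_L·cosφ = 1.732 × 208 × 551 × 0.813 = 161381 W
η = P_out / P_in = 142416 / 161381 = 0.882 = 88.2%

88.2 %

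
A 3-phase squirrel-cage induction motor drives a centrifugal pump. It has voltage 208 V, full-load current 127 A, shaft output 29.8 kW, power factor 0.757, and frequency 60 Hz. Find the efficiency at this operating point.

86.0 %

P_out = 29.8 kW = 29800 W
P_in = √3·V_L·I_L·cosφ = 1.732 × 208 × 127 × 0.757 = 34635 W
η = P_out / P_in = 29800 / 34635 = 0.860 = 86.0%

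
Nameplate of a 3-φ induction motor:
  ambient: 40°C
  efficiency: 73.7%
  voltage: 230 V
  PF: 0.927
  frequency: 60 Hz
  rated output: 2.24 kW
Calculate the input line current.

8.23 A

P_out = 2.24 kW = 2240 W
P_in = P_out / η = 2240 / 0.737 = 3039 W
I_L = P_in / (√3·V_L·cosφ) = 3039 / (1.732 × 230 × 0.927) = 8.23 A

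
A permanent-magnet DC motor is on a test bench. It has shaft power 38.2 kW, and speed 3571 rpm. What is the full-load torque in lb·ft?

ω = 2π × 3571/60 = 374 rad/s
τ = P/ω = 38200/374 = 102.1 N·m
In lb·ft: 102.1/1.356 = 75.3 lb·ft

75.3 lb·ft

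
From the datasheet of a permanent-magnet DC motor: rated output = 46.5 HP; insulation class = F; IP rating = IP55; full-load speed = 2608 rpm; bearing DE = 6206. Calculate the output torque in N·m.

P_out = 46.5 × 746 = 34689 W
ω = 2π × 2608/60 = 273.1 rad/s
τ = P_out/ω = 34689/273.1 = 127 N·m

127 N·m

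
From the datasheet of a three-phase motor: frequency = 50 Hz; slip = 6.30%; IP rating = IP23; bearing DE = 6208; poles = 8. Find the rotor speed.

n_s = 120f/p = 120×50/8 = 750 rpm
n = n_s(1 − s) = 750 × (1 − 0.063) = 703 rpm

703 rpm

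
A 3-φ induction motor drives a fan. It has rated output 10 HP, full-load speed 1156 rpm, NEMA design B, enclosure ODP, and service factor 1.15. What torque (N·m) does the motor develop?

P_out = 10 × 746 = 7460 W
ω = 2π × 1156/60 = 121.1 rad/s
τ = P_out/ω = 7460/121.1 = 61.6 N·m

61.6 N·m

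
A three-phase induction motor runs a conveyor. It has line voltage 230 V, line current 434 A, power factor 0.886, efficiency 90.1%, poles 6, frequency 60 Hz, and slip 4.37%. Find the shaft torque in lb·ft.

847 lb·ft

P_in = √3·V·I·cosφ = 1.732 × 230 × 434 × 0.886 = 153179 W
P_out = η·P_in = 0.901 × 153179 = 138014 W
n_s = 120×60/6 = 1200 rpm; n = 1200×(1−0.0437) = 1148 rpm
ω = 2π×1148/60 = 120.2 rad/s
τ = P_out/ω = 138014/120.2 = 1148 N·m
In lb·ft: 1148/1.356 = 847 lb·ft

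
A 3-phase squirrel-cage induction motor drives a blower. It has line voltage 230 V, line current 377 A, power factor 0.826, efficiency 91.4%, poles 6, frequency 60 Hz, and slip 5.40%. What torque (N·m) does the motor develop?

P_in = √3·V·I·cosφ = 1.732 × 230 × 377 × 0.826 = 124050 W
P_out = η·P_in = 0.914 × 124050 = 113382 W
n_s = 120×60/6 = 1200 rpm; n = 1200×(1−0.054) = 1135 rpm
ω = 2π×1135/60 = 118.9 rad/s
τ = P_out/ω = 113382/118.9 = 954 N·m

954 N·m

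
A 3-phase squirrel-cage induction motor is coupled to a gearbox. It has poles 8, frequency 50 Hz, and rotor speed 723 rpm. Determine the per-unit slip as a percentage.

3.60 %

n_s = 120f/p = 120×50/8 = 750 rpm
s = (n_s − n)/n_s = (750 − 723)/750 = 0.0360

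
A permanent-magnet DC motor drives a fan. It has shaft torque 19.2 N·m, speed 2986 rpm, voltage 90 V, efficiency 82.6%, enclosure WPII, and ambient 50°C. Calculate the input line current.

ω = 2π×2986/60 = 312.7 rad/s; P_out = τω = 19.2 × 312.7 = 6004 W
P_in = P_out / η = 6004 / 0.826 = 7269 W
I = P_in / V = 7269 / 90 = 80.8 A

80.8 A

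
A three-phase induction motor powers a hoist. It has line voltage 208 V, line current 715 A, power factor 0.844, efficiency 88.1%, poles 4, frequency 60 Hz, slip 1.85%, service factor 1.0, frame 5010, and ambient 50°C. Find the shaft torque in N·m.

P_in = √3·V·I·cosφ = 1.732 × 208 × 715 × 0.844 = 217400 W
P_out = η·P_in = 0.881 × 217400 = 191529 W
n_s = 120×60/4 = 1800 rpm; n = 1800×(1−0.0185) = 1767 rpm
ω = 2π×1767/60 = 185 rad/s
τ = P_out/ω = 191529/185 = 1040 N·m

1040 N·m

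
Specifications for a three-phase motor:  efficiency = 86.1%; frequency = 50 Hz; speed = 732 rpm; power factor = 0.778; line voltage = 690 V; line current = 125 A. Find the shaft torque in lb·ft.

P_in = √3·V·I·cosφ = 1.732 × 690 × 125 × 0.778 = 116222 W
P_out = η·P_in = 0.861 × 116222 = 100067 W
n = 732 rpm
ω = 2π×732/60 = 76.65 rad/s
τ = P_out/ω = 100067/76.65 = 1306 N·m
In lb·ft: 1306/1.356 = 963 lb·ft

963 lb·ft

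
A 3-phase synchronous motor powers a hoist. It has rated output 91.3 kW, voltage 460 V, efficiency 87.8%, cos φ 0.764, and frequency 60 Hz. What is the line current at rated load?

P_out = 91.3 kW = 91300 W
P_in = P_out / η = 91300 / 0.878 = 103986 W
I_L = P_in / (√3·V_L·cosφ) = 103986 / (1.732 × 460 × 0.764) = 171 A

171 A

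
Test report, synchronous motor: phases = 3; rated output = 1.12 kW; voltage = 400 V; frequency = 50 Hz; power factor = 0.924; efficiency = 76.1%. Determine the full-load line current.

2.3 A

P_out = 1.12 kW = 1120 W
P_in = P_out / η = 1120 / 0.761 = 1472 W
I_L = P_in / (√3·V_L·cosφ) = 1472 / (1.732 × 400 × 0.924) = 2.3 A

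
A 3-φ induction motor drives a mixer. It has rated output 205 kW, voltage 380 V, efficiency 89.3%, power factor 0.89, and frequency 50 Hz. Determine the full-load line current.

392 A

P_out = 205 kW = 205000 W
P_in = P_out / η = 205000 / 0.893 = 229563 W
I_L = P_in / (√3·V_L·cosφ) = 229563 / (1.732 × 380 × 0.89) = 392 A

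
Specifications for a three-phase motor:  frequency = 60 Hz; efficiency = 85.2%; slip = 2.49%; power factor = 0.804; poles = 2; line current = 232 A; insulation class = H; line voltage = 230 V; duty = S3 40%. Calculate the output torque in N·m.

172 N·m

P_in = √3·V·I·cosφ = 1.732 × 230 × 232 × 0.804 = 74305 W
P_out = η·P_in = 0.852 × 74305 = 63308 W
n_s = 120×60/2 = 3600 rpm; n = 3600×(1−0.0249) = 3510 rpm
ω = 2π×3510/60 = 367.6 rad/s
τ = P_out/ω = 63308/367.6 = 172 N·m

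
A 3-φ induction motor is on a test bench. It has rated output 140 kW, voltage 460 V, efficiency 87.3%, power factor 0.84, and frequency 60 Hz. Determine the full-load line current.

P_out = 140 kW = 140000 W
P_in = P_out / η = 140000 / 0.873 = 160367 W
I_L = P_in / (√3·V_L·cosφ) = 160367 / (1.732 × 460 × 0.84) = 240 A

240 A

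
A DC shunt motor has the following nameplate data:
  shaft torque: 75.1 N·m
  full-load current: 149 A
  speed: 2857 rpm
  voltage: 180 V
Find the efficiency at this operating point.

ω = 2π × 2857/60 = 299.2 rad/s; P_out = τω = 75.1 × 299.2 = 22470 W
P_in = V·I = 180 × 149 = 26820 W
η = P_out / P_in = 22470 / 26820 = 0.838 = 83.8%

83.8 %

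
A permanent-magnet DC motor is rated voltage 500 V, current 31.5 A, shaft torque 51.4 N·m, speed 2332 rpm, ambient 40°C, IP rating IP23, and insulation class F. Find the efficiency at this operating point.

79.7 %

ω = 2π × 2332/60 = 244.2 rad/s; P_out = τω = 51.4 × 244.2 = 12552 W
P_in = V·I = 500 × 31.5 = 15750 W
η = P_out / P_in = 12552 / 15750 = 0.797 = 79.7%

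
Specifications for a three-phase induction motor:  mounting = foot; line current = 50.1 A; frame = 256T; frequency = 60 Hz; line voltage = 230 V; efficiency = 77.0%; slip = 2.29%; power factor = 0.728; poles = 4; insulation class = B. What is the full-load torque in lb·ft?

P_in = √3·V·I·cosφ = 1.732 × 230 × 50.1 × 0.728 = 14529 W
P_out = η·P_in = 0.77 × 14529 = 11187 W
n_s = 120×60/4 = 1800 rpm; n = 1800×(1−0.0229) = 1759 rpm
ω = 2π×1759/60 = 184.2 rad/s
τ = P_out/ω = 11187/184.2 = 60.73 N·m
In lb·ft: 60.73/1.356 = 44.8 lb·ft

44.8 lb·ft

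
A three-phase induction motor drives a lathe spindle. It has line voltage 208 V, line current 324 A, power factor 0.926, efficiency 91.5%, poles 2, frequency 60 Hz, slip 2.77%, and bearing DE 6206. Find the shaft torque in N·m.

270 N·m

P_in = √3·V·I·cosφ = 1.732 × 208 × 324 × 0.926 = 108085 W
P_out = η·P_in = 0.915 × 108085 = 98898 W
n_s = 120×60/2 = 3600 rpm; n = 3600×(1−0.0277) = 3500 rpm
ω = 2π×3500/60 = 366.5 rad/s
τ = P_out/ω = 98898/366.5 = 270 N·m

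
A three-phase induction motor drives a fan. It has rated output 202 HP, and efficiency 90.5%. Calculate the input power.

P_out = 202 × 746 = 150692 W
P_in = P_out/η = 150692/0.905 = 166510 W = 167 kW

167 kW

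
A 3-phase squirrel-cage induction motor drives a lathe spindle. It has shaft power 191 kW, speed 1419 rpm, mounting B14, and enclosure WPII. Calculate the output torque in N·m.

1290 N·m

ω = 2π × 1419/60 = 148.6 rad/s
τ = P/ω = 191000/148.6 = 1290 N·m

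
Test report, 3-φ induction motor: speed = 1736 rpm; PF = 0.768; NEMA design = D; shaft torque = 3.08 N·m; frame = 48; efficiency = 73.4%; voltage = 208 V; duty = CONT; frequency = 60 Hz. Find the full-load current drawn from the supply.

ω = 2π×1736/60 = 181.8 rad/s; P_out = τω = 3.08 × 181.8 = 560 W
P_in = P_out / η = 560 / 0.734 = 763 W
I_L = P_in / (√3·V_L·cosφ) = 763 / (1.732 × 208 × 0.768) = 2.76 A

2.76 A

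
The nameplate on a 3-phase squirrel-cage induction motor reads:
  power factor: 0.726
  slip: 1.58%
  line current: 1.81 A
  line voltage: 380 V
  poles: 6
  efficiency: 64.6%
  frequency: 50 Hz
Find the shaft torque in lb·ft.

4 lb·ft

P_in = √3·V·I·cosφ = 1.732 × 380 × 1.81 × 0.726 = 865 W
P_out = η·P_in = 0.646 × 865 = 559 W
n_s = 120×50/6 = 1000 rpm; n = 1000×(1−0.0158) = 984 rpm
ω = 2π×984/60 = 103 rad/s
τ = P_out/ω = 559/103 = 5.427 N·m
In lb·ft: 5.427/1.356 = 4 lb·ft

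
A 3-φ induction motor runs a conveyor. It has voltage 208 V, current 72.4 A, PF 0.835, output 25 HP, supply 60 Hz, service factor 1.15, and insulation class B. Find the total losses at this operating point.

P_in = √3·V·I·cosφ = 1.732×208×72.4×0.835 = 21779 W
P_out = 25×746 = 18650 W
Losses = P_in − P_out = 21779 − 18650 = 3129 W

3130 W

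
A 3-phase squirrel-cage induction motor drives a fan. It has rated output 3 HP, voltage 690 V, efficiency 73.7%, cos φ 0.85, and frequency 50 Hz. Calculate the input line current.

P_out = 3 × 746 = 2238 W
P_in = P_out / η = 2238 / 0.737 = 3037 W
I_L = P_in / (√3·V_L·cosφ) = 3037 / (1.732 × 690 × 0.85) = 2.99 A

2.99 A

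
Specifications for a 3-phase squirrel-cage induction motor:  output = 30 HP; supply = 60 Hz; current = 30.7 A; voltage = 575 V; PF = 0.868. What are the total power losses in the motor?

P_in = √3·V·I·cosφ = 1.732×575×30.7×0.868 = 26538 W
P_out = 30×746 = 22380 W
Losses = P_in − P_out = 26538 − 22380 = 4158 W

4160 W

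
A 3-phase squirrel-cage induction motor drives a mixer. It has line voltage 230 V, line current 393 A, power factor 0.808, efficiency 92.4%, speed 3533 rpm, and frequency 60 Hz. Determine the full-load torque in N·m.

P_in = √3·V·I·cosφ = 1.732 × 230 × 393 × 0.808 = 126497 W
P_out = η·P_in = 0.924 × 126497 = 116883 W
n = 3533 rpm
ω = 2π×3533/60 = 370 rad/s
τ = P_out/ω = 116883/370 = 316 N·m

316 N·m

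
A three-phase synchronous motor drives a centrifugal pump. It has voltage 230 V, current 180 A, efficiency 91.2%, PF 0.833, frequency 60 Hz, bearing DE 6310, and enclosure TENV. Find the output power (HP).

73 HP

P_in = √3·V·I·cosφ = 1.732 × 230 × 180 × 0.833 = 59730 W
P_out = η·P_in = 0.912 × 59730 = 54474 W
= 54474/746 = 73 HP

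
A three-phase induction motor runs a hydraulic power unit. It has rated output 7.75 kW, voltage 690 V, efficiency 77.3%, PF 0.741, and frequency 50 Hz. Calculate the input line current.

P_out = 7.75 kW = 7750 W
P_in = P_out / η = 7750 / 0.773 = 10026 W
I_L = P_in / (√3·V_L·cosφ) = 10026 / (1.732 × 690 × 0.741) = 11.3 A

11.3 A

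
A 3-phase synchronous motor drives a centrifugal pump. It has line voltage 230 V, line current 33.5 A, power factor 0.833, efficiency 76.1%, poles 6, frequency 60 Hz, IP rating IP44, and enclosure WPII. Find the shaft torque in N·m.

67.3 N·m

P_in = √3·V·I·cosφ = 1.732 × 230 × 33.5 × 0.833 = 11116 W
P_out = η·P_in = 0.761 × 11116 = 8459 W
n = n_s = 120×60/6 = 1200 rpm (synchronous)
ω = 2π×1200/60 = 125.7 rad/s
τ = P_out/ω = 8459/125.7 = 67.3 N·m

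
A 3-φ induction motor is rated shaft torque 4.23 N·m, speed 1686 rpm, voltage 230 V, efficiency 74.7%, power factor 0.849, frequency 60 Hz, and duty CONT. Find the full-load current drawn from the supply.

2.96 A

ω = 2π×1686/60 = 176.6 rad/s; P_out = τω = 4.23 × 176.6 = 747 W
P_in = P_out / η = 747 / 0.747 = 1000 W
I_L = P_in / (√3·V_L·cosφ) = 1000 / (1.732 × 230 × 0.849) = 2.96 A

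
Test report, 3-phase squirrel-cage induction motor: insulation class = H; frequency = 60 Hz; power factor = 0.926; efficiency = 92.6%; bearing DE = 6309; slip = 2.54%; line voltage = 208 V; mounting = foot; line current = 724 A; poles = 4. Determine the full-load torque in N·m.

1220 N·m

P_in = √3·V·I·cosφ = 1.732 × 208 × 724 × 0.926 = 241524 W
P_out = η·P_in = 0.926 × 241524 = 223651 W
n_s = 120×60/4 = 1800 rpm; n = 1800×(1−0.0254) = 1754 rpm
ω = 2π×1754/60 = 183.7 rad/s
τ = P_out/ω = 223651/183.7 = 1220 N·m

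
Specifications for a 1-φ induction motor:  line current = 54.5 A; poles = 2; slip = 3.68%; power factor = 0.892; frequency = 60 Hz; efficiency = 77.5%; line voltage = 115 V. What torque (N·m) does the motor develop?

11.9 N·m

P_in = V·I·cosφ = 115 × 54.5 × 0.892 = 5591 W
P_out = η·P_in = 0.775 × 5591 = 4333 W
n_s = 120×60/2 = 3600 rpm; n = 3600×(1−0.0368) = 3468 rpm
ω = 2π×3468/60 = 363.2 rad/s
τ = P_out/ω = 4333/363.2 = 11.9 N·m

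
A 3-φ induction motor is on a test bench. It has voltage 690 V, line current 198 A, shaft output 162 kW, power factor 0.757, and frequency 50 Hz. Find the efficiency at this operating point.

P_out = 162 kW = 162000 W
P_in = √3·V_L·I_L·cosφ = 1.732 × 690 × 198 × 0.757 = 179126 W
η = P_out / P_in = 162000 / 179126 = 0.904 = 90.4%

90.4 %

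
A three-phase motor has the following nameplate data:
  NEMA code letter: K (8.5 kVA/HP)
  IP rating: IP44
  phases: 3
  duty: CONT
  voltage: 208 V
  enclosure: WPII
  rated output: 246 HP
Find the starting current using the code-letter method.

5800 A

S_LR = 8.5 × 246 = 2091 kVA
I_LR = S_LR/(√3·V_L) = 2091000/(1.732×208) = 5800 A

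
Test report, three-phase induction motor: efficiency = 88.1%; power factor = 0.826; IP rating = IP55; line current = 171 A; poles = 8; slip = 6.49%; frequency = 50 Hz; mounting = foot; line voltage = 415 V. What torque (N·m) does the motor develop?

P_in = √3·V·I·cosφ = 1.732 × 415 × 171 × 0.826 = 101525 W
P_out = η·P_in = 0.881 × 101525 = 89444 W
n_s = 120×50/8 = 750 rpm; n = 750×(1−0.0649) = 701 rpm
ω = 2π×701/60 = 73.41 rad/s
τ = P_out/ω = 89444/73.41 = 1220 N·m

1220 N·m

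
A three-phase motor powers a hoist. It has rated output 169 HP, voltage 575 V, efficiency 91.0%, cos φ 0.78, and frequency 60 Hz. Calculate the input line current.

P_out = 169 × 746 = 126074 W
P_in = P_out / η = 126074 / 0.910 = 138543 W
I_L = P_in / (√3·V_L·cosφ) = 138543 / (1.732 × 575 × 0.78) = 178 A

178 A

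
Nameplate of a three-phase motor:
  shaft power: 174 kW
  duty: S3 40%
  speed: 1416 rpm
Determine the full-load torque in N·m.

1170 N·m

ω = 2π × 1416/60 = 148.3 rad/s
τ = P/ω = 174000/148.3 = 1170 N·m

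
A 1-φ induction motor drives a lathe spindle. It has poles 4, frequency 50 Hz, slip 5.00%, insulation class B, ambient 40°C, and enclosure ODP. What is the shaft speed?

n_s = 120f/p = 120×50/4 = 1500 rpm
n = n_s(1 − s) = 1500 × (1 − 0.05) = 1425 rpm

1425 rpm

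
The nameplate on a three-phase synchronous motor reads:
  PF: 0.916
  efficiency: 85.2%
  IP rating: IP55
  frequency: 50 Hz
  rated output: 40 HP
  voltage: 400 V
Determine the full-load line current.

P_out = 40 × 746 = 29840 W
P_in = P_out / η = 29840 / 0.852 = 35023 W
I_L = P_in / (√3·V_L·cosφ) = 35023 / (1.732 × 400 × 0.916) = 55.2 A

55.2 A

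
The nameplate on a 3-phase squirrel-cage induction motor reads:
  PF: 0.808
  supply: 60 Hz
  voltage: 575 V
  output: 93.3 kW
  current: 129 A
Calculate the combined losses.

10.5 kW

P_in = √3·V·I·cosφ = 1.732×575×129×0.808 = 103805 W
P_out = 93300 W
Losses = P_in − P_out = 103805 − 93300 = 10505 W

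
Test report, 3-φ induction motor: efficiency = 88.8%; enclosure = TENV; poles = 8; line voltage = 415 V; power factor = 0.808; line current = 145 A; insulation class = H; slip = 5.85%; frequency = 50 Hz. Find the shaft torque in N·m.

1010 N·m

P_in = √3·V·I·cosφ = 1.732 × 415 × 145 × 0.808 = 84212 W
P_out = η·P_in = 0.888 × 84212 = 74780 W
n_s = 120×50/8 = 750 rpm; n = 750×(1−0.0585) = 706 rpm
ω = 2π×706/60 = 73.93 rad/s
τ = P_out/ω = 74780/73.93 = 1010 N·m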